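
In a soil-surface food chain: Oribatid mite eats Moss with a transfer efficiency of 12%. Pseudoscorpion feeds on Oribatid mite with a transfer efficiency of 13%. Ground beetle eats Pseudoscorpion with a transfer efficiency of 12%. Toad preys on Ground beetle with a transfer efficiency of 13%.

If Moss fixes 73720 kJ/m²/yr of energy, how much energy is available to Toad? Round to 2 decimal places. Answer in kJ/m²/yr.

17.94 kJ/m²/yr

Oribatid mite: 73720 × 0.12 = 8846.4 kJ/m²/yr
Pseudoscorpion: 8846.4 × 0.13 = 1150.032 kJ/m²/yr
Ground beetle: 1150.032 × 0.12 = 138.00384 kJ/m²/yr
Toad: 138.00384 × 0.13 = 17.9404992 kJ/m²/yr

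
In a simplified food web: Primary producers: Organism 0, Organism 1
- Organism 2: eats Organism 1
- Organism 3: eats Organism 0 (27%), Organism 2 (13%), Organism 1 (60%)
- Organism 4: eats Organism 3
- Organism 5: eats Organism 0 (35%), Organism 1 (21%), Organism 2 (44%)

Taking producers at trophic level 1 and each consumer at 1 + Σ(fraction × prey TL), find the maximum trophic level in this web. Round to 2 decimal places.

3.13

Organism 2: 1 + 1 = 2
Organism 3: 1 + (0.27×1 + 0.13×2 + 0.6×1) = 2.13
Organism 4: 1 + 2.13 = 3.13
Organism 5: 1 + (0.35×1 + 0.21×1 + 0.44×2) = 2.44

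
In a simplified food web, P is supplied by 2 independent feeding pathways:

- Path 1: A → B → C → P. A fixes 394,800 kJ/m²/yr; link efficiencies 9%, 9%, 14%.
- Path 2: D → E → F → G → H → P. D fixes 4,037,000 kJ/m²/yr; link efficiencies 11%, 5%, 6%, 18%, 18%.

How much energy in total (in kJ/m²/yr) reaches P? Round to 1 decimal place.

Path 1: 394800 × 0.09 × 0.09 × 0.14 = 447.7032 kJ/m²/yr
Path 2: 4037000 × 0.11 × 0.05 × 0.06 × 0.18 × 0.18 = 43.163604 kJ/m²/yr
Total at P: 447.7032 + 43.163604 = 490.866804 kJ/m²/yr

490.9 kJ/m²/yr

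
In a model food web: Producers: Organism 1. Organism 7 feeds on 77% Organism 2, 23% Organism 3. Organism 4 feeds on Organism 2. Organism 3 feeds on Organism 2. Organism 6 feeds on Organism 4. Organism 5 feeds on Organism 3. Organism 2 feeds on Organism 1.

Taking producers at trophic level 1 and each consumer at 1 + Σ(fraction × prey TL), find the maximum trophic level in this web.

Organism 2: 1 + 1 = 2
Organism 3: 1 + 2 = 3
Organism 4: 1 + 2 = 3
Organism 5: 1 + 3 = 4
Organism 6: 1 + 3 = 4
Organism 7: 1 + (0.77×2 + 0.23×3) = 3.23

4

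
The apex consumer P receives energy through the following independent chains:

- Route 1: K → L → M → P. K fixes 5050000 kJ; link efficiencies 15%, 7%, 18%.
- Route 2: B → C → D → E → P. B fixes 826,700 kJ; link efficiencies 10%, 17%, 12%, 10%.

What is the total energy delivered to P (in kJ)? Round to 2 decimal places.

9713.15 kJ

Route 1: 5050000 × 0.15 × 0.07 × 0.18 = 9544.5 kJ
Route 2: 826700 × 0.1 × 0.17 × 0.12 × 0.1 = 168.6468 kJ
Total at P: 9544.5 + 168.6468 = 9713.1468 kJ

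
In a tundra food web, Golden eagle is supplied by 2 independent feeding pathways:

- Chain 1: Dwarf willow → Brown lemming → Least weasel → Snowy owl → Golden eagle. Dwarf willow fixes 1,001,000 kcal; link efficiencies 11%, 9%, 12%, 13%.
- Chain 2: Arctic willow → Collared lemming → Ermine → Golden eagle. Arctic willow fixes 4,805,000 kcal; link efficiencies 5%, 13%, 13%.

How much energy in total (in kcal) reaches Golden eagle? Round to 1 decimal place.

Chain 1: 1001000 × 0.11 × 0.09 × 0.12 × 0.13 = 154.59444 kcal
Chain 2: 4805000 × 0.05 × 0.13 × 0.13 = 4060.225 kcal
Total at Golden eagle: 154.59444 + 4060.225 = 4214.81944 kcal

4214.8 kcal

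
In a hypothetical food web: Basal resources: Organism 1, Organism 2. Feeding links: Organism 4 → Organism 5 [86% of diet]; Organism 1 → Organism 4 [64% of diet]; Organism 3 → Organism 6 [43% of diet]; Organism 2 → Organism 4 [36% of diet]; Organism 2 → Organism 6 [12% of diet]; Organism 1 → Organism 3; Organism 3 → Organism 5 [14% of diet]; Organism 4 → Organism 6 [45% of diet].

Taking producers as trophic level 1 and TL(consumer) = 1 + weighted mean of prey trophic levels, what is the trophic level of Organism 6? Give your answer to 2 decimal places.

Organism 3: 1 + 1 = 2
Organism 4: 1 + (0.64×1 + 0.36×1) = 2
Organism 5: 1 + (0.14×2 + 0.86×2) = 3
Organism 6: 1 + (0.43×2 + 0.12×1 + 0.45×2) = 2.88

2.88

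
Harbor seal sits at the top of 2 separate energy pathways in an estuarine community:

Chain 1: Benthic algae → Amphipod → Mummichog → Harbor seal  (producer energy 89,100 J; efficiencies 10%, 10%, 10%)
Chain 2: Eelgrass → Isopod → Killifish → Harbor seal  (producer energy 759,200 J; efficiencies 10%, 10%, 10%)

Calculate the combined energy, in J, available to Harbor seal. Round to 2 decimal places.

848.30 J

Chain 1: 89100 × 0.1 × 0.1 × 0.1 = 89.1 J
Chain 2: 759200 × 0.1 × 0.1 × 0.1 = 759.2 J
Total at Harbor seal: 89.1 + 759.2 = 848.3 J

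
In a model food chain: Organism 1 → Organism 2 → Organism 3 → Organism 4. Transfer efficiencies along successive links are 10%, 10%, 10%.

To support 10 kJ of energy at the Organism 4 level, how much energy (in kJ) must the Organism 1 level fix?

10000 kJ

Cumulative transfer efficiency: 0.1 × 0.1 × 0.1 = 0.001
Organism 1 energy = 10 / 0.001 = 10000 kJ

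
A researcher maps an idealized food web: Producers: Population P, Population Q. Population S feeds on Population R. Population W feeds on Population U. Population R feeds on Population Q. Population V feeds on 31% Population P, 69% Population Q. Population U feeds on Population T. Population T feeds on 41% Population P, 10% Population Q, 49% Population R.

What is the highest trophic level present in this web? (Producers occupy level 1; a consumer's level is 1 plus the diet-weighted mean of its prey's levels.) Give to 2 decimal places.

4.49

Population R: 1 + 1 = 2
Population S: 1 + 2 = 3
Population T: 1 + (0.41×1 + 0.1×1 + 0.49×2) = 2.49
Population U: 1 + 2.49 = 3.49
Population V: 1 + (0.31×1 + 0.69×1) = 2
Population W: 1 + 3.49 = 4.49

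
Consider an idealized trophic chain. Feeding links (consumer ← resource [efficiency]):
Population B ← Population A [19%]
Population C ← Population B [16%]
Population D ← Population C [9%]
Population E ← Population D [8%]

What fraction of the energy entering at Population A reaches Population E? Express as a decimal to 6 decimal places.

0.000219

Product of link efficiencies: 0.19 × 0.16 × 0.09 × 0.08 = 0.00021888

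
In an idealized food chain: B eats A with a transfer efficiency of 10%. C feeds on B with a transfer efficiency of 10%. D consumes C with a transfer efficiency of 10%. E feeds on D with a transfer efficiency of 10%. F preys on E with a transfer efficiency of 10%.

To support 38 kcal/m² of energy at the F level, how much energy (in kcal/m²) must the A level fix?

3800000 kcal/m²

Cumulative transfer efficiency: 0.1 × 0.1 × 0.1 × 0.1 × 0.1 = 0.00001
A energy = 38 / 0.00001 = 3800000 kcal/m²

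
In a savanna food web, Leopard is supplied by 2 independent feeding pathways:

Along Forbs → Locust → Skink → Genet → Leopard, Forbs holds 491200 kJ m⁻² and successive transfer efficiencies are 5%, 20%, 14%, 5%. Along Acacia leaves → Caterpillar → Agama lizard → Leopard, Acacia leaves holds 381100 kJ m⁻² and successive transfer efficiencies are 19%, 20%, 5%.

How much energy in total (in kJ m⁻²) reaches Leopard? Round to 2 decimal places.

Via Forbs: 491200 × 0.05 × 0.2 × 0.14 × 0.05 = 34.384 kJ m⁻²
Via Acacia leaves: 381100 × 0.19 × 0.2 × 0.05 = 724.09 kJ m⁻²
Total at Leopard: 34.384 + 724.09 = 758.474 kJ m⁻²

758.47 kJ m⁻²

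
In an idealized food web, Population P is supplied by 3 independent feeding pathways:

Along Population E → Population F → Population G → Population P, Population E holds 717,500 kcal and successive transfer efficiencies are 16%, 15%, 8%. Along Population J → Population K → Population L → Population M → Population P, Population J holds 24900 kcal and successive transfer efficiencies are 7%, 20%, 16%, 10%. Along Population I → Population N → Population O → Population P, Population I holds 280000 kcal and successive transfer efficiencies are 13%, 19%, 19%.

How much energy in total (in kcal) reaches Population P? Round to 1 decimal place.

2697.2 kcal

Via Population E: 717500 × 0.16 × 0.15 × 0.08 = 1377.6 kcal
Via Population J: 24900 × 0.07 × 0.2 × 0.16 × 0.1 = 5.5776 kcal
Via Population I: 280000 × 0.13 × 0.19 × 0.19 = 1314.04 kcal
Total at Population P: 1377.6 + 5.5776 + 1314.04 = 2697.2176 kcal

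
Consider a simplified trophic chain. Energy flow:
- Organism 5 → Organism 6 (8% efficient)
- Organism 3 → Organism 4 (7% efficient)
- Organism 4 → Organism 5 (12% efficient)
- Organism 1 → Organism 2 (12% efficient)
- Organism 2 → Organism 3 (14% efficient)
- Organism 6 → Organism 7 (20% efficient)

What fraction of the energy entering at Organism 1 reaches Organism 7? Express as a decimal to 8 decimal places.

0.00000226

Product of link efficiencies: 0.12 × 0.14 × 0.07 × 0.12 × 0.08 × 0.2 = 0.00000225792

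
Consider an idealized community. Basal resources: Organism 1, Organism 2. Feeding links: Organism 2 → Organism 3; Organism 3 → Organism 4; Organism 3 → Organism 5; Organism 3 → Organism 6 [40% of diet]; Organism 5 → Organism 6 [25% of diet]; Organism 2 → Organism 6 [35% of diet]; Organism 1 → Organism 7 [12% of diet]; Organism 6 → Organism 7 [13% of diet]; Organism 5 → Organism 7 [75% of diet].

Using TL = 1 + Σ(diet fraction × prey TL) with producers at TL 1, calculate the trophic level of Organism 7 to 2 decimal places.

Organism 3: 1 + 1 = 2
Organism 4: 1 + 2 = 3
Organism 5: 1 + 2 = 3
Organism 6: 1 + (0.4×2 + 0.25×3 + 0.35×1) = 2.9
Organism 7: 1 + (0.12×1 + 0.13×2.9 + 0.75×3) = 3.747

3.75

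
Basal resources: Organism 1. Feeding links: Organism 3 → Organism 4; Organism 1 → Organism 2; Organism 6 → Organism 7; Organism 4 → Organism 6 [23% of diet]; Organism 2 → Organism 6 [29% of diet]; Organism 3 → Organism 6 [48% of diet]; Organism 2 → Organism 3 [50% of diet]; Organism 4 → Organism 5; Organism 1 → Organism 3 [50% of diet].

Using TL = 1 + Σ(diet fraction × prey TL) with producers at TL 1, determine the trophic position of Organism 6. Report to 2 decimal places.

3.59

Organism 2: 1 + 1 = 2
Organism 3: 1 + (0.5×2 + 0.5×1) = 2.5
Organism 4: 1 + 2.5 = 3.5
Organism 5: 1 + 3.5 = 4.5
Organism 6: 1 + (0.48×2.5 + 0.23×3.5 + 0.29×2) = 3.585
Organism 7: 1 + 3.585 = 4.585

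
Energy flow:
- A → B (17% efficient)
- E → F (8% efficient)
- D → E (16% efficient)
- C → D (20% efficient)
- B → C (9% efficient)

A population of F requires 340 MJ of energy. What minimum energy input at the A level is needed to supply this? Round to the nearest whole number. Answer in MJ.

8680556 MJ

Cumulative transfer efficiency: 0.17 × 0.09 × 0.2 × 0.16 × 0.08 = 0.000039168
A energy = 340 / 0.000039168 = 8680556 MJ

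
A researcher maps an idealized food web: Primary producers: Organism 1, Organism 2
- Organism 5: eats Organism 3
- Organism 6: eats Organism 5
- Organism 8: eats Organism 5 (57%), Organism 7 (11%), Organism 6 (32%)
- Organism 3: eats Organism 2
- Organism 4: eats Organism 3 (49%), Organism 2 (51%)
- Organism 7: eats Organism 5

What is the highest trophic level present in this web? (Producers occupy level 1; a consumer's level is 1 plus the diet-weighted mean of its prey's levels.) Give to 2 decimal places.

Organism 3: 1 + 1 = 2
Organism 4: 1 + (0.49×2 + 0.51×1) = 2.49
Organism 5: 1 + 2 = 3
Organism 6: 1 + 3 = 4
Organism 7: 1 + 3 = 4
Organism 8: 1 + (0.57×3 + 0.11×4 + 0.32×4) = 4.43

4.43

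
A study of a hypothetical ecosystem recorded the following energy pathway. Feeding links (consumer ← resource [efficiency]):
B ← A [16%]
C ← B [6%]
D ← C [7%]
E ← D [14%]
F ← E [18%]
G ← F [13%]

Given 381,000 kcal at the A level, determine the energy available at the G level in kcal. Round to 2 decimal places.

B: 381000 × 0.16 = 60960 kcal
C: 60960 × 0.06 = 3657.6 kcal
D: 3657.6 × 0.07 = 256.032 kcal
E: 256.032 × 0.14 = 35.84448 kcal
F: 35.84448 × 0.18 = 6.4520064 kcal
G: 6.4520064 × 0.13 = 0.838760832 kcal

0.84 kcal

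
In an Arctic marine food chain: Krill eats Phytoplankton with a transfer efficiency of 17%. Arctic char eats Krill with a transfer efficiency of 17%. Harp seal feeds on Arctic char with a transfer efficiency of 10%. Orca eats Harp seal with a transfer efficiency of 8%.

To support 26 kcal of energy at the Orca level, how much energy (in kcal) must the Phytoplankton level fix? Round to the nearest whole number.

Cumulative transfer efficiency: 0.17 × 0.17 × 0.1 × 0.08 = 0.0002312
Phytoplankton energy = 26 / 0.0002312 = 112457 kcal

112457 kcal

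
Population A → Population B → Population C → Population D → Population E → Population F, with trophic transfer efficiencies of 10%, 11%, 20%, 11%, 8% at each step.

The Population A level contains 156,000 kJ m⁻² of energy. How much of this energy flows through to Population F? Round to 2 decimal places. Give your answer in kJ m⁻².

Population B: 156000 × 0.1 = 15600 kJ m⁻²
Population C: 15600 × 0.11 = 1716 kJ m⁻²
Population D: 1716 × 0.2 = 343.2 kJ m⁻²
Population E: 343.2 × 0.11 = 37.752 kJ m⁻²
Population F: 37.752 × 0.08 = 3.02016 kJ m⁻²

3.02 kJ m⁻²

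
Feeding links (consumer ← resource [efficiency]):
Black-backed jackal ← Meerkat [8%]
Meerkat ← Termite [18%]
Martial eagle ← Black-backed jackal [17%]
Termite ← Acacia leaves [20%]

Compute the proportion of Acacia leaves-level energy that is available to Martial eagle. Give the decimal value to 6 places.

Product of link efficiencies: 0.2 × 0.18 × 0.08 × 0.17 = 0.0004896

0.000490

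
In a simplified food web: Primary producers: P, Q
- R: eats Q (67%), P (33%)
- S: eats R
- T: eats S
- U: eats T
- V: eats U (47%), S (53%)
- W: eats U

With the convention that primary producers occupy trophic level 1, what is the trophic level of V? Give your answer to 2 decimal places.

4.94

R: 1 + (0.67×1 + 0.33×1) = 2
S: 1 + 2 = 3
T: 1 + 3 = 4
U: 1 + 4 = 5
V: 1 + (0.47×5 + 0.53×3) = 4.94
W: 1 + 5 = 6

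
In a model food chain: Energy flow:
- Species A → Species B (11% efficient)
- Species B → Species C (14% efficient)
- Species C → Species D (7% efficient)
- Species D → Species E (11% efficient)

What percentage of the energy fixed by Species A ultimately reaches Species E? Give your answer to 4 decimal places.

0.0119%

Product of link efficiencies: 0.11 × 0.14 × 0.07 × 0.11 = 0.00011858
As a percentage: 0.00011858 × 100 = 0.0119%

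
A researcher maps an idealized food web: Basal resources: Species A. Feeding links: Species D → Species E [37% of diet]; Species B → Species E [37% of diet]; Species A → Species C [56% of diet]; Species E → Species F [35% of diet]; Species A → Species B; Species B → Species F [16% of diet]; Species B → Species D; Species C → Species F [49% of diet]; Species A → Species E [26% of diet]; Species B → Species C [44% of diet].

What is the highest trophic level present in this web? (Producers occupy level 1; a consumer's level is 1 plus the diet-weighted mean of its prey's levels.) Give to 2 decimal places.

Species B: 1 + 1 = 2
Species C: 1 + (0.56×1 + 0.44×2) = 2.44
Species D: 1 + 2 = 3
Species E: 1 + (0.37×2 + 0.26×1 + 0.37×3) = 3.11
Species F: 1 + (0.35×3.11 + 0.16×2 + 0.49×2.44) = 3.6041

3.60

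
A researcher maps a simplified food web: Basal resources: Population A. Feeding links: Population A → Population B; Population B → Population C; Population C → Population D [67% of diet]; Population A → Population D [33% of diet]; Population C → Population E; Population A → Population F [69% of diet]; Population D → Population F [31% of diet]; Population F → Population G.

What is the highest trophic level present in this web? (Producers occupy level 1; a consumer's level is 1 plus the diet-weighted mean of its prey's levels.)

Population B: 1 + 1 = 2
Population C: 1 + 2 = 3
Population D: 1 + (0.67×3 + 0.33×1) = 3.34
Population E: 1 + 3 = 4
Population F: 1 + (0.69×1 + 0.31×3.34) = 2.7254
Population G: 1 + 2.7254 = 3.7254

4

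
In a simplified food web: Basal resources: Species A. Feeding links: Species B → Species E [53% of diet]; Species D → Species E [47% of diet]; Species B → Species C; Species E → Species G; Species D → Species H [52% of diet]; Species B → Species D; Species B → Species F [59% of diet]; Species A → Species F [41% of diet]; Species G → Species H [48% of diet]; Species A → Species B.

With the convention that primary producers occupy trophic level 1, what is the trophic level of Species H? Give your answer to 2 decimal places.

4.71

Species B: 1 + 1 = 2
Species C: 1 + 2 = 3
Species D: 1 + 2 = 3
Species E: 1 + (0.47×3 + 0.53×2) = 3.47
Species F: 1 + (0.41×1 + 0.59×2) = 2.59
Species G: 1 + 3.47 = 4.47
Species H: 1 + (0.48×4.47 + 0.52×3) = 4.7056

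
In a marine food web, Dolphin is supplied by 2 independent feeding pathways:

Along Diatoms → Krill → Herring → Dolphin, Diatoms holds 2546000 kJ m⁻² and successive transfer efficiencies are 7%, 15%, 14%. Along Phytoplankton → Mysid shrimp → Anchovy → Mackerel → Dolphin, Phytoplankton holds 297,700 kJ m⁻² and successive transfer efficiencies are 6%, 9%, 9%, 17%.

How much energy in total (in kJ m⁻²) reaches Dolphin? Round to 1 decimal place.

Via Diatoms: 2546000 × 0.07 × 0.15 × 0.14 = 3742.62 kJ m⁻²
Via Phytoplankton: 297700 × 0.06 × 0.09 × 0.09 × 0.17 = 24.595974 kJ m⁻²
Total at Dolphin: 3742.62 + 24.595974 = 3767.215974 kJ m⁻²

3767.2 kJ m⁻²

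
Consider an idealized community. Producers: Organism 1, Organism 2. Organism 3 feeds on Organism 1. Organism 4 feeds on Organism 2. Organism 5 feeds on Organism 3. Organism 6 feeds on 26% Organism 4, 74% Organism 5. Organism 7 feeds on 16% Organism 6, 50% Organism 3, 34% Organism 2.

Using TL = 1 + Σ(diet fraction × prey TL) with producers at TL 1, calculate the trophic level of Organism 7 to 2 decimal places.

2.94

Organism 3: 1 + 1 = 2
Organism 4: 1 + 1 = 2
Organism 5: 1 + 2 = 3
Organism 6: 1 + (0.26×2 + 0.74×3) = 3.74
Organism 7: 1 + (0.16×3.74 + 0.5×2 + 0.34×1) = 2.9384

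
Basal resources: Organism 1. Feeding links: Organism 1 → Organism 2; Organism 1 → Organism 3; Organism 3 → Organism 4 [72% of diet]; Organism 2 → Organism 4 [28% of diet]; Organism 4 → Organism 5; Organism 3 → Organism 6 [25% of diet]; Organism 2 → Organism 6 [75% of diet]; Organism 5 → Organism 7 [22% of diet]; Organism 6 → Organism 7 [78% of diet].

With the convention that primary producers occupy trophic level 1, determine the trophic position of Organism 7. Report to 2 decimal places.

4.22

Organism 2: 1 + 1 = 2
Organism 3: 1 + 1 = 2
Organism 4: 1 + (0.72×2 + 0.28×2) = 3
Organism 5: 1 + 3 = 4
Organism 6: 1 + (0.25×2 + 0.75×2) = 3
Organism 7: 1 + (0.22×4 + 0.78×3) = 4.22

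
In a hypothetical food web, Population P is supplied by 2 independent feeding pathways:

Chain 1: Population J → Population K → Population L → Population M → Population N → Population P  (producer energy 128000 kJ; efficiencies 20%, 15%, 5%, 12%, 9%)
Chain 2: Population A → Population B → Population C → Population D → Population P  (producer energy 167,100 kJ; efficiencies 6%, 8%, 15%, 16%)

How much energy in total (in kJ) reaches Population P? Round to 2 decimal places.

Chain 1: 128000 × 0.2 × 0.15 × 0.05 × 0.12 × 0.09 = 2.0736 kJ
Chain 2: 167100 × 0.06 × 0.08 × 0.15 × 0.16 = 19.24992 kJ
Total at Population P: 2.0736 + 19.24992 = 21.32352 kJ

21.32 kJ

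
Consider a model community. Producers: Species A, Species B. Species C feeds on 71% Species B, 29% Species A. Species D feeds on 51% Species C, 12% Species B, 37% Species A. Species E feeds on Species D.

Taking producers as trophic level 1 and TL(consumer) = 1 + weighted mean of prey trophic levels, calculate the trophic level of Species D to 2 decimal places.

2.51

Species C: 1 + (0.71×1 + 0.29×1) = 2
Species D: 1 + (0.51×2 + 0.12×1 + 0.37×1) = 2.51
Species E: 1 + 2.51 = 3.51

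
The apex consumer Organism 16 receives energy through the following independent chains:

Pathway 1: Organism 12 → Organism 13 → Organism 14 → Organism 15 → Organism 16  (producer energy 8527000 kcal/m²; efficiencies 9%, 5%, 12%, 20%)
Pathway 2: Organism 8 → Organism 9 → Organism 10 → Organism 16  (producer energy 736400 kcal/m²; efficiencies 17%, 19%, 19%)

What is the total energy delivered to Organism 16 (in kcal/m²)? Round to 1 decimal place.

5440.2 kcal/m²

Pathway 1: 8527000 × 0.09 × 0.05 × 0.12 × 0.2 = 920.916 kcal/m²
Pathway 2: 736400 × 0.17 × 0.19 × 0.19 = 4519.2868 kcal/m²
Total at Organism 16: 920.916 + 4519.2868 = 5440.2028 kcal/m²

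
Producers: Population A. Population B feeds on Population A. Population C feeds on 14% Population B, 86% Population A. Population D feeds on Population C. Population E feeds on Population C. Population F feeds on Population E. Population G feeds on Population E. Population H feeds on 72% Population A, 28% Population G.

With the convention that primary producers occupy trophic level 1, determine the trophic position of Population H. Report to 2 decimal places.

2.88

Population B: 1 + 1 = 2
Population C: 1 + (0.14×2 + 0.86×1) = 2.14
Population D: 1 + 2.14 = 3.14
Population E: 1 + 2.14 = 3.14
Population F: 1 + 3.14 = 4.14
Population G: 1 + 3.14 = 4.14
Population H: 1 + (0.72×1 + 0.28×4.14) = 2.8792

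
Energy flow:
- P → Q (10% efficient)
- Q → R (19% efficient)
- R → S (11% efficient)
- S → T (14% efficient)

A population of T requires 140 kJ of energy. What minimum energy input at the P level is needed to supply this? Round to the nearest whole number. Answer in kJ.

478469 kJ

Cumulative transfer efficiency: 0.1 × 0.19 × 0.11 × 0.14 = 0.0002926
P energy = 140 / 0.0002926 = 478469 kJ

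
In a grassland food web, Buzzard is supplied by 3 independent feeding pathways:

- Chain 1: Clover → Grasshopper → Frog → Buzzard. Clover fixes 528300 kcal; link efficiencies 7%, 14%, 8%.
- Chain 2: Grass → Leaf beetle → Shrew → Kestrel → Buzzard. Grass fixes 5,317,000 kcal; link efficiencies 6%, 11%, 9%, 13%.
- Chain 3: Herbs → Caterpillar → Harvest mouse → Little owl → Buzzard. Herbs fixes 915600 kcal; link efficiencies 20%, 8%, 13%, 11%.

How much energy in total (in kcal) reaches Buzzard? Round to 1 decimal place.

Chain 1: 528300 × 0.07 × 0.14 × 0.08 = 414.1872 kcal
Chain 2: 5317000 × 0.06 × 0.11 × 0.09 × 0.13 = 410.57874 kcal
Chain 3: 915600 × 0.2 × 0.08 × 0.13 × 0.11 = 209.48928 kcal
Total at Buzzard: 414.1872 + 410.57874 + 209.48928 = 1034.25522 kcal

1034.3 kcal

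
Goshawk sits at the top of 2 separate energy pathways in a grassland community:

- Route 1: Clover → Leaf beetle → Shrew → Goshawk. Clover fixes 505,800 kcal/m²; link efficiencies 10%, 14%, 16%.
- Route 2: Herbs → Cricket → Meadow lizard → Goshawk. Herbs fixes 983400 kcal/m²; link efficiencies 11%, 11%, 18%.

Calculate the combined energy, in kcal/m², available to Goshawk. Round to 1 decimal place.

3274.8 kcal/m²

Route 1: 505800 × 0.1 × 0.14 × 0.16 = 1132.992 kcal/m²
Route 2: 983400 × 0.11 × 0.11 × 0.18 = 2141.8452 kcal/m²
Total at Goshawk: 1132.992 + 2141.8452 = 3274.8372 kcal/m²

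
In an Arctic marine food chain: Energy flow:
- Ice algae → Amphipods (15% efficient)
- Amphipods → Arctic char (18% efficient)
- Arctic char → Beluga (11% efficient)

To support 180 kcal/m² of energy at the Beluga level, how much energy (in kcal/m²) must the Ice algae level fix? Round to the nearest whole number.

Cumulative transfer efficiency: 0.15 × 0.18 × 0.11 = 0.00297
Ice algae energy = 180 / 0.00297 = 60606 kcal/m²

60606 kcal/m²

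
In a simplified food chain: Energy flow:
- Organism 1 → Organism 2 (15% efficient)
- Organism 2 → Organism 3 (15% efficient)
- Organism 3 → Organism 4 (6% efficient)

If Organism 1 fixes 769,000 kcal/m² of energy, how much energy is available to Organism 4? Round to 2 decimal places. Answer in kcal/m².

Organism 2: 769000 × 0.15 = 115350 kcal/m²
Organism 3: 115350 × 0.15 = 17302.5 kcal/m²
Organism 4: 17302.5 × 0.06 = 1038.15 kcal/m²

1038.15 kcal/m²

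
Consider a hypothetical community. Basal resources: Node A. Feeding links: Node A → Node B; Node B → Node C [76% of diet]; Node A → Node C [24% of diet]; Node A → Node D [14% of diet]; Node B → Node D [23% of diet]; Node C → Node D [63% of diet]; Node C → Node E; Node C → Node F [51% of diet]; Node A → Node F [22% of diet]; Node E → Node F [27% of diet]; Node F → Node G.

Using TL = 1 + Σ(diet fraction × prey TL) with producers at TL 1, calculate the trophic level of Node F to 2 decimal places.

Node B: 1 + 1 = 2
Node C: 1 + (0.76×2 + 0.24×1) = 2.76
Node D: 1 + (0.14×1 + 0.23×2 + 0.63×2.76) = 3.3388
Node E: 1 + 2.76 = 3.76
Node F: 1 + (0.51×2.76 + 0.22×1 + 0.27×3.76) = 3.6428
Node G: 1 + 3.6428 = 4.6428

3.64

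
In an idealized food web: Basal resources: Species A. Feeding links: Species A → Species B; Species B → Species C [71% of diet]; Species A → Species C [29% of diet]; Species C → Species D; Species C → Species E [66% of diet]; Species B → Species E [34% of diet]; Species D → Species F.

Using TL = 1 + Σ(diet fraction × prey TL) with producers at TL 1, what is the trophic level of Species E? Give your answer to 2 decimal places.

Species B: 1 + 1 = 2
Species C: 1 + (0.71×2 + 0.29×1) = 2.71
Species D: 1 + 2.71 = 3.71
Species E: 1 + (0.66×2.71 + 0.34×2) = 3.4686
Species F: 1 + 3.71 = 4.71

3.47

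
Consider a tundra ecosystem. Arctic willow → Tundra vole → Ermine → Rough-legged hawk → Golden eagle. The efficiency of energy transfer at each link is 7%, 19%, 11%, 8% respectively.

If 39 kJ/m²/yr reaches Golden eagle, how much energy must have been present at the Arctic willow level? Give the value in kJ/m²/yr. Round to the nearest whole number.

333219 kJ/m²/yr

Cumulative transfer efficiency: 0.07 × 0.19 × 0.11 × 0.08 = 0.00011704
Arctic willow energy = 39 / 0.00011704 = 333219 kJ/m²/yr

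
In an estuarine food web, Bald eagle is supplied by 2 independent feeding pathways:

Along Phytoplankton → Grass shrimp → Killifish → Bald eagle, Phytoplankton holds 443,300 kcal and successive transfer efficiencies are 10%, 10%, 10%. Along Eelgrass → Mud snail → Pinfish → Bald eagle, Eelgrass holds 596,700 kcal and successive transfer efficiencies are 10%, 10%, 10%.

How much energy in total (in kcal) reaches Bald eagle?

Via Phytoplankton: 443300 × 0.1 × 0.1 × 0.1 = 443.3 kcal
Via Eelgrass: 596700 × 0.1 × 0.1 × 0.1 = 596.7 kcal
Total at Bald eagle: 443.3 + 596.7 = 1040 kcal

1040 kcal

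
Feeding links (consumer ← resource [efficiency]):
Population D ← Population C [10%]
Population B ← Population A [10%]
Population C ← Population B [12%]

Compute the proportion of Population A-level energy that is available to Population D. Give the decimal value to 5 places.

0.00120

Product of link efficiencies: 0.1 × 0.12 × 0.1 = 0.0012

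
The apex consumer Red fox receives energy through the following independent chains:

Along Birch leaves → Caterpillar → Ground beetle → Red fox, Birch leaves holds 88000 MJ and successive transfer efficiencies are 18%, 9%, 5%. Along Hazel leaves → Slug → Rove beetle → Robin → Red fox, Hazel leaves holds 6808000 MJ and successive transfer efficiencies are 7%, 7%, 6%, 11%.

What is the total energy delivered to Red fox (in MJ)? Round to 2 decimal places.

291.45 MJ

Via Birch leaves: 88000 × 0.18 × 0.09 × 0.05 = 71.28 MJ
Via Hazel leaves: 6808000 × 0.07 × 0.07 × 0.06 × 0.11 = 220.17072 MJ
Total at Red fox: 71.28 + 220.17072 = 291.45072 MJ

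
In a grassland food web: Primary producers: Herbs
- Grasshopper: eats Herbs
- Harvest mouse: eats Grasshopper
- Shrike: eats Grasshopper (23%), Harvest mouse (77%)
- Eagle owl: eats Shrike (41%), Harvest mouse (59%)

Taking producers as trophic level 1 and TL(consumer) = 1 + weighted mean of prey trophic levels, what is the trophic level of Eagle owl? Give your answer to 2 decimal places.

Grasshopper: 1 + 1 = 2
Harvest mouse: 1 + 2 = 3
Shrike: 1 + (0.23×2 + 0.77×3) = 3.77
Eagle owl: 1 + (0.41×3.77 + 0.59×3) = 4.3157

4.32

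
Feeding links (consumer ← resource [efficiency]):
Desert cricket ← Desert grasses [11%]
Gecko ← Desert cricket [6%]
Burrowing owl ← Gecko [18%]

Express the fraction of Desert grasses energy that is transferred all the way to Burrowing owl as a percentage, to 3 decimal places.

Product of link efficiencies: 0.11 × 0.06 × 0.18 = 0.001188
As a percentage: 0.001188 × 100 = 0.119%

0.119%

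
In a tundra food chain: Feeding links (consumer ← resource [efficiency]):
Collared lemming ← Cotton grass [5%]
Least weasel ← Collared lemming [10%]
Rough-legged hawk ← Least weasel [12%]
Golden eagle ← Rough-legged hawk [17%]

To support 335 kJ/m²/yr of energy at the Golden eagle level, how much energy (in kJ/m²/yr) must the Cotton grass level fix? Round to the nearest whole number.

Cumulative transfer efficiency: 0.05 × 0.1 × 0.12 × 0.17 = 0.000102
Cotton grass energy = 335 / 0.000102 = 3284314 kJ/m²/yr

3284314 kJ/m²/yr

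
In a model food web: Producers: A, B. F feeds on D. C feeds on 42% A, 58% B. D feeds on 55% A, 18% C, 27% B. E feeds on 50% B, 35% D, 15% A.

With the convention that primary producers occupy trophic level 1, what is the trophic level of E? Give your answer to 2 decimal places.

2.41

C: 1 + (0.42×1 + 0.58×1) = 2
D: 1 + (0.55×1 + 0.18×2 + 0.27×1) = 2.18
E: 1 + (0.5×1 + 0.35×2.18 + 0.15×1) = 2.413
F: 1 + 2.18 = 3.18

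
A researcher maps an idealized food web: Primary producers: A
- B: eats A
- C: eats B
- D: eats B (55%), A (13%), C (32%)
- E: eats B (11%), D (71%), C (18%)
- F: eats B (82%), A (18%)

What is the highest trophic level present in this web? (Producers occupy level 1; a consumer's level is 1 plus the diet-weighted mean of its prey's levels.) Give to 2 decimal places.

B: 1 + 1 = 2
C: 1 + 2 = 3
D: 1 + (0.55×2 + 0.13×1 + 0.32×3) = 3.19
E: 1 + (0.11×2 + 0.71×3.19 + 0.18×3) = 4.0249
F: 1 + (0.82×2 + 0.18×1) = 2.82

4.02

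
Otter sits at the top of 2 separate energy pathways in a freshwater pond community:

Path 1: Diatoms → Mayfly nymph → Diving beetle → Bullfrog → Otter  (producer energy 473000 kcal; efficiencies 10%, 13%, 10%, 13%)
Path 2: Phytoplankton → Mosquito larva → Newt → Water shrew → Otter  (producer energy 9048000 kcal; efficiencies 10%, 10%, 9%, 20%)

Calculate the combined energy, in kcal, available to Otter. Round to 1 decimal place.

Path 1: 473000 × 0.1 × 0.13 × 0.1 × 0.13 = 79.937 kcal
Path 2: 9048000 × 0.1 × 0.1 × 0.09 × 0.2 = 1628.64 kcal
Total at Otter: 79.937 + 1628.64 = 1708.577 kcal

1708.6 kcal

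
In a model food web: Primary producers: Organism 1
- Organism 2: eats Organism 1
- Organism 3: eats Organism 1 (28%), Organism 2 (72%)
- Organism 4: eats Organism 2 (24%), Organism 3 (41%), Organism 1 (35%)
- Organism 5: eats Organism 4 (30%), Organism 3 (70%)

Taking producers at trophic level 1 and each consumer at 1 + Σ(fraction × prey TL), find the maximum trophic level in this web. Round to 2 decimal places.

3.79

Organism 2: 1 + 1 = 2
Organism 3: 1 + (0.28×1 + 0.72×2) = 2.72
Organism 4: 1 + (0.24×2 + 0.41×2.72 + 0.35×1) = 2.9452
Organism 5: 1 + (0.3×2.9452 + 0.7×2.72) = 3.78756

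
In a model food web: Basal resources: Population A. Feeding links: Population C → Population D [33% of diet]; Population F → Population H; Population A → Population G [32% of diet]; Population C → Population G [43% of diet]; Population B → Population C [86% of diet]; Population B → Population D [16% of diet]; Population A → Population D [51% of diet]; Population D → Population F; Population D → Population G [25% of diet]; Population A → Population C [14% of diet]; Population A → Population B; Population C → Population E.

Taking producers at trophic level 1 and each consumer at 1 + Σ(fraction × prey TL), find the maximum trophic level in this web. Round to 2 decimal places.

Population B: 1 + 1 = 2
Population C: 1 + (0.14×1 + 0.86×2) = 2.86
Population D: 1 + (0.51×1 + 0.16×2 + 0.33×2.86) = 2.7738
Population E: 1 + 2.86 = 3.86
Population F: 1 + 2.7738 = 3.7738
Population G: 1 + (0.25×2.7738 + 0.32×1 + 0.43×2.86) = 3.24325
Population H: 1 + 3.7738 = 4.7738

4.77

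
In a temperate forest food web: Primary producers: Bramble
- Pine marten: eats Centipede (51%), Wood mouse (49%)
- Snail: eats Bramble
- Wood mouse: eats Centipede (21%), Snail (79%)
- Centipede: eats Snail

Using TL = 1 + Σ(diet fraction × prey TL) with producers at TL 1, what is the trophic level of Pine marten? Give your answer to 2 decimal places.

Snail: 1 + 1 = 2
Centipede: 1 + 2 = 3
Wood mouse: 1 + (0.21×3 + 0.79×2) = 3.21
Pine marten: 1 + (0.51×3 + 0.49×3.21) = 4.1029

4.10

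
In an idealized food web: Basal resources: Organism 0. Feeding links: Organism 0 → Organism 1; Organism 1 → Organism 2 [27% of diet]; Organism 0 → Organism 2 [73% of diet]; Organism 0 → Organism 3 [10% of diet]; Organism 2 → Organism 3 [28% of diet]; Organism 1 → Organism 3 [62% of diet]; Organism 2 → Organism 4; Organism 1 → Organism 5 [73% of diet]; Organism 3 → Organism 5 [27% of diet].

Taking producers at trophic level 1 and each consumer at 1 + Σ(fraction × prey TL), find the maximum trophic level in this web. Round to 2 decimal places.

Organism 1: 1 + 1 = 2
Organism 2: 1 + (0.27×2 + 0.73×1) = 2.27
Organism 3: 1 + (0.1×1 + 0.28×2.27 + 0.62×2) = 2.9756
Organism 4: 1 + 2.27 = 3.27
Organism 5: 1 + (0.73×2 + 0.27×2.9756) = 3.263412

3.27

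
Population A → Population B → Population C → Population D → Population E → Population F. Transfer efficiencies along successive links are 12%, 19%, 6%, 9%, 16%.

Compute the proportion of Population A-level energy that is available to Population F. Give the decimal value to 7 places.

Product of link efficiencies: 0.12 × 0.19 × 0.06 × 0.09 × 0.16 = 0.0000196992

0.0000197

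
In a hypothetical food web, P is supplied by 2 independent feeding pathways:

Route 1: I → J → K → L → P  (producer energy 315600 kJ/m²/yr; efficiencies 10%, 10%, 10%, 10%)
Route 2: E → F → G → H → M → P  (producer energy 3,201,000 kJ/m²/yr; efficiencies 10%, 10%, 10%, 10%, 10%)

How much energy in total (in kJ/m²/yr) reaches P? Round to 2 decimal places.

63.57 kJ/m²/yr

Route 1: 315600 × 0.1 × 0.1 × 0.1 × 0.1 = 31.56 kJ/m²/yr
Route 2: 3201000 × 0.1 × 0.1 × 0.1 × 0.1 × 0.1 = 32.01 kJ/m²/yr
Total at P: 31.56 + 32.01 = 63.57 kJ/m²/yr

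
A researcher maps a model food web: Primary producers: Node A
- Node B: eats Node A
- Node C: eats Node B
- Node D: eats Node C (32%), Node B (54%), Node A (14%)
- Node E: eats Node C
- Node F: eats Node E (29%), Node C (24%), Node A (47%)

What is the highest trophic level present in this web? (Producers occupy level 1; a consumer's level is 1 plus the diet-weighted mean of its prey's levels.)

Node B: 1 + 1 = 2
Node C: 1 + 2 = 3
Node D: 1 + (0.32×3 + 0.54×2 + 0.14×1) = 3.18
Node E: 1 + 3 = 4
Node F: 1 + (0.29×4 + 0.24×3 + 0.47×1) = 3.35

4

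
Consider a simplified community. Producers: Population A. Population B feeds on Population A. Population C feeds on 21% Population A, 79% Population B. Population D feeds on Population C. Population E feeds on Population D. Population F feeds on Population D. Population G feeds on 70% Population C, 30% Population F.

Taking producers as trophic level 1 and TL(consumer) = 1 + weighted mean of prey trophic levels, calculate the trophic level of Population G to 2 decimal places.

Population B: 1 + 1 = 2
Population C: 1 + (0.21×1 + 0.79×2) = 2.79
Population D: 1 + 2.79 = 3.79
Population E: 1 + 3.79 = 4.79
Population F: 1 + 3.79 = 4.79
Population G: 1 + (0.7×2.79 + 0.3×4.79) = 4.39

4.39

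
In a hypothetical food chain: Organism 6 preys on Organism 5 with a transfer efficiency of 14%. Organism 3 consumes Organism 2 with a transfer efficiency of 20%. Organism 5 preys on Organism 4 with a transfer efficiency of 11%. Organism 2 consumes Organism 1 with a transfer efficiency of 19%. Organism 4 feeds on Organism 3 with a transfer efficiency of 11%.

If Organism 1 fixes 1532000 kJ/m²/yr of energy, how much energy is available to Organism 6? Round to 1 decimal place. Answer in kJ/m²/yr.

98.6 kJ/m²/yr

Organism 2: 1532000 × 0.19 = 291080 kJ/m²/yr
Organism 3: 291080 × 0.2 = 58216 kJ/m²/yr
Organism 4: 58216 × 0.11 = 6403.76 kJ/m²/yr
Organism 5: 6403.76 × 0.11 = 704.4136 kJ/m²/yr
Organism 6: 704.4136 × 0.14 = 98.617904 kJ/m²/yr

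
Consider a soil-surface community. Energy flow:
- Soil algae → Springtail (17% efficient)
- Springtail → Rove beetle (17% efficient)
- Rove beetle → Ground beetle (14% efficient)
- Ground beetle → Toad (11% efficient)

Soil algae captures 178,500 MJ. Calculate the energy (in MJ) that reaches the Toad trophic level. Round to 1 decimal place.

79.4 MJ

Springtail: 178500 × 0.17 = 30345 MJ
Rove beetle: 30345 × 0.17 = 5158.65 MJ
Ground beetle: 5158.65 × 0.14 = 722.211 MJ
Toad: 722.211 × 0.11 = 79.44321 MJ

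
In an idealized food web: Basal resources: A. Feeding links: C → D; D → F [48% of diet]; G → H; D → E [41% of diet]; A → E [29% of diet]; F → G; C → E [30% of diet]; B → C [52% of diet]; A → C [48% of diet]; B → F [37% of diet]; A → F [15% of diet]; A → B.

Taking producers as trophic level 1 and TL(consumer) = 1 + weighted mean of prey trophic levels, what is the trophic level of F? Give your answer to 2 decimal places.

B: 1 + 1 = 2
C: 1 + (0.48×1 + 0.52×2) = 2.52
D: 1 + 2.52 = 3.52
E: 1 + (0.3×2.52 + 0.41×3.52 + 0.29×1) = 3.4892
F: 1 + (0.37×2 + 0.48×3.52 + 0.15×1) = 3.5796
G: 1 + 3.5796 = 4.5796
H: 1 + 4.5796 = 5.5796

3.58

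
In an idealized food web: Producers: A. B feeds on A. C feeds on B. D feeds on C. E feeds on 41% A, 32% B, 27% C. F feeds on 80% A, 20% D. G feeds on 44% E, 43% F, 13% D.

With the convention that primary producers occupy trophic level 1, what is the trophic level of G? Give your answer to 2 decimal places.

B: 1 + 1 = 2
C: 1 + 2 = 3
D: 1 + 3 = 4
E: 1 + (0.41×1 + 0.32×2 + 0.27×3) = 2.86
F: 1 + (0.8×1 + 0.2×4) = 2.6
G: 1 + (0.44×2.86 + 0.43×2.6 + 0.13×4) = 3.8964

3.90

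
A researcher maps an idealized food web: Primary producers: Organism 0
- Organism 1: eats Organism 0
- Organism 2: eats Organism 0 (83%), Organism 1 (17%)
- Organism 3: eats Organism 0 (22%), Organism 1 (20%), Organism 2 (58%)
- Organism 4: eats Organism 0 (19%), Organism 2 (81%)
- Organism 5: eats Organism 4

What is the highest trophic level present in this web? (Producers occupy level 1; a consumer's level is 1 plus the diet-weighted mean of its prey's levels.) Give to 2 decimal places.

Organism 1: 1 + 1 = 2
Organism 2: 1 + (0.83×1 + 0.17×2) = 2.17
Organism 3: 1 + (0.22×1 + 0.2×2 + 0.58×2.17) = 2.8786
Organism 4: 1 + (0.19×1 + 0.81×2.17) = 2.9477
Organism 5: 1 + 2.9477 = 3.9477

3.95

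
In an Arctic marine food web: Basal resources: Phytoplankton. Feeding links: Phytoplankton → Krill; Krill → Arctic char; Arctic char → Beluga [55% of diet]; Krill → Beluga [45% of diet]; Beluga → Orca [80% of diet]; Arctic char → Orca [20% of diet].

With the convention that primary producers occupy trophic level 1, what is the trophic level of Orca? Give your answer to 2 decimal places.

Krill: 1 + 1 = 2
Arctic char: 1 + 2 = 3
Beluga: 1 + (0.55×3 + 0.45×2) = 3.55
Orca: 1 + (0.8×3.55 + 0.2×3) = 4.44

4.44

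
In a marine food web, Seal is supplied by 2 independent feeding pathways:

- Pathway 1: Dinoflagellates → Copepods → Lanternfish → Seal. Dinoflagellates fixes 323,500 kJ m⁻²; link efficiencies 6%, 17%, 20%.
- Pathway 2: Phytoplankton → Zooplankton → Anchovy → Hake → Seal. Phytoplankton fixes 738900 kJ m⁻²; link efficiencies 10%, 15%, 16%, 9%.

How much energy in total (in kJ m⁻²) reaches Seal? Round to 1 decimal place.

819.5 kJ m⁻²

Pathway 1: 323500 × 0.06 × 0.17 × 0.2 = 659.94 kJ m⁻²
Pathway 2: 738900 × 0.1 × 0.15 × 0.16 × 0.09 = 159.6024 kJ m⁻²
Total at Seal: 659.94 + 159.6024 = 819.5424 kJ m⁻²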